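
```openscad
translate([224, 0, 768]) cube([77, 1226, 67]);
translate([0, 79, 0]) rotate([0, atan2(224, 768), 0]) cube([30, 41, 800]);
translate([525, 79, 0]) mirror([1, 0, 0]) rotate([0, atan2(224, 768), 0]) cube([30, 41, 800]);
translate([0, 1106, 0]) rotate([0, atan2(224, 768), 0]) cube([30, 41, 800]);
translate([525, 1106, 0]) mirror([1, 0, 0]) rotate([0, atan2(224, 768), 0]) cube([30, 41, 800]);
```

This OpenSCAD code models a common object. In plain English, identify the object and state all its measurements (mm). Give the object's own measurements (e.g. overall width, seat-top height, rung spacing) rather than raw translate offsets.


A sawhorse. A 77×1226×67 mm beam (x, y, z) sits on two A-frame leg pairs. Each pair is two raked legs of 30×41 mm section (41 mm along y) splaying symmetrically in x. Each leg rises 768 mm vertically over 224 mm of horizontal reach and is 800 mm long along its own axis. Every leg's outer bottom edge rests on the floor and its outer top edge meets a bottom edge of the beam — the left legs (tilting toward +x) meet the beam's −x bottom edge, the right legs (their mirror images, tilting toward −x) meet its +x bottom edge — so the leg tops tuck under the beam, the beam's underside is 768 mm above the floor, and the feet are 525 mm apart outside-to-outside with the beam centred between them. The two leg pairs are set in 79 mm from either end of the beam.


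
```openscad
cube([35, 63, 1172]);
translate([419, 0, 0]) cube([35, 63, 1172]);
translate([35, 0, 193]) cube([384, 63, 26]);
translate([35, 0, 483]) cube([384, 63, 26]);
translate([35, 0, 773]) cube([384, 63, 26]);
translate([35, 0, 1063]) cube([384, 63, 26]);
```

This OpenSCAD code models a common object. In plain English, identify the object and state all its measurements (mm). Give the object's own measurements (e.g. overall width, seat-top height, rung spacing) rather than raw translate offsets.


A straight ladder. Two 35×63 mm vertical rails, 1172 mm tall, stand 454 mm apart (outside-to-outside) with their front faces coplanar on the −y side. 4 rungs, each 63 mm deep and 26 mm tall, span between the inner faces of the rails, front faces flush with the rails. The lowest rung's underside is at z = 193 mm and rungs are spaced 290 mm apart (underside to underside).


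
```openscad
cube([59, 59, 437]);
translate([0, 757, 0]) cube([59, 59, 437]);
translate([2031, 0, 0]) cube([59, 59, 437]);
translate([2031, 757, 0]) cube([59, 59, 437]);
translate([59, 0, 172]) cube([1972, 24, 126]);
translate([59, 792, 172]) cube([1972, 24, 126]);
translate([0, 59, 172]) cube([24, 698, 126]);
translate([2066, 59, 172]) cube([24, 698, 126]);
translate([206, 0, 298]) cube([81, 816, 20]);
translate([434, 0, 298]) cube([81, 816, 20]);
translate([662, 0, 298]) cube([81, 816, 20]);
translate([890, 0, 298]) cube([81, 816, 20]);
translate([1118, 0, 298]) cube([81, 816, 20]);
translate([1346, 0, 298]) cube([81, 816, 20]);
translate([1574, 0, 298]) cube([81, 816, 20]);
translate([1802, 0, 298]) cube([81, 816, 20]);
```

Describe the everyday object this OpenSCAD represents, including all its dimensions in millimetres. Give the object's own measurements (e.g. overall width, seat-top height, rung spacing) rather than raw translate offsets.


A bed frame 2090 mm long (x) by 816 mm wide (y). Four 59×59 mm corner posts, 437 mm tall, at the corners of the footprint. Four rails of 24 mm thickness and 126 mm height run between adjacent posts with their undersides at z = 172 mm, their outer faces flush with the outside of the frame (the two x-running rails run between the posts' inner faces; the two y-running rails run between the posts' inner faces). 8 slats, each 81 mm wide (x) and 20 mm thick, lie across the top of the two x-running rails, running the full 816 mm width of the frame in y; along x they sit between the end posts with a 147 mm gap after the −x posts and between neighbouring slats, leaving 148 mm before the +x posts.


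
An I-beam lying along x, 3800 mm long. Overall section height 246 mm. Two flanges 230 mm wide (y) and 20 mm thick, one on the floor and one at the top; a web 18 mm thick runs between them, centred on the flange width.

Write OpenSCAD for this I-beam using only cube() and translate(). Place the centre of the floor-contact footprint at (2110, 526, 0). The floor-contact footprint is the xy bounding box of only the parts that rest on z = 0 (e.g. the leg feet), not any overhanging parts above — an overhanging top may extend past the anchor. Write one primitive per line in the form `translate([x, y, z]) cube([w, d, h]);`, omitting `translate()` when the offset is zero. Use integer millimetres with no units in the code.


translate([210, 411, 0]) cube([3800, 230, 20]);
translate([210, 517, 20]) cube([3800, 18, 206]);
translate([210, 411, 226]) cube([3800, 230, 20]);


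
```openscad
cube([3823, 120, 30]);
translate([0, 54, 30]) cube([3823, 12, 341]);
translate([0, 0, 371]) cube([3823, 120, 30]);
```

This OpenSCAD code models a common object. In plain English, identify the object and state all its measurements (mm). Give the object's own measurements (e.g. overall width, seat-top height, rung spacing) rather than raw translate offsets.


An I-beam lying along x, 3823 mm long. Overall section height 401 mm. Two flanges 120 mm wide (y) and 30 mm thick, one on the floor and one at the top; a web 12 mm thick runs between them, centred on the flange width.


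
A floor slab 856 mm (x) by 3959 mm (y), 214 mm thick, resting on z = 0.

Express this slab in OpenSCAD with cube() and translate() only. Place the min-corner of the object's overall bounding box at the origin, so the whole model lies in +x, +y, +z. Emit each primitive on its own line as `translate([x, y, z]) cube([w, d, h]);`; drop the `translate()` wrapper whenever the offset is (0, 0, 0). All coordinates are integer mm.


cube([856, 3959, 214]);


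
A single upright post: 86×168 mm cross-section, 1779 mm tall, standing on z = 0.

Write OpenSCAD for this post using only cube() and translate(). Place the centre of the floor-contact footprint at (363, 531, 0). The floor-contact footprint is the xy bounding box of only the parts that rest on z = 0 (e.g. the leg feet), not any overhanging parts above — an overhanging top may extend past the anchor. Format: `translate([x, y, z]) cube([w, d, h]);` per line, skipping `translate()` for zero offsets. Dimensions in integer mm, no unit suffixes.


translate([320, 447, 0]) cube([86, 168, 1779]);


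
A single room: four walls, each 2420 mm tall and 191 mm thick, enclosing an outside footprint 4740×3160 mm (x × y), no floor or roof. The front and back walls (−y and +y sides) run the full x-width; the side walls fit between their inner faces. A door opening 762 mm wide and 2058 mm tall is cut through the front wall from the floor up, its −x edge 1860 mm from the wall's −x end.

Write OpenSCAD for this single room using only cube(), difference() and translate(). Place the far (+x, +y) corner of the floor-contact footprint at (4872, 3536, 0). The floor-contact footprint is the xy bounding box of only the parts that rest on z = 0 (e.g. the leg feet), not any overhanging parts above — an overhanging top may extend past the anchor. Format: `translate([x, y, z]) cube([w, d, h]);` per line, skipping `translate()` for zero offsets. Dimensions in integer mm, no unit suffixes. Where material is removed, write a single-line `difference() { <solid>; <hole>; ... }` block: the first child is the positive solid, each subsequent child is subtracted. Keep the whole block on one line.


difference() { translate([132, 376, 0]) cube([4740, 191, 2420]); translate([1992, 376, 0]) cube([762, 191, 2058]); }
translate([132, 3345, 0]) cube([4740, 191, 2420]);
translate([132, 567, 0]) cube([191, 2778, 2420]);
translate([4681, 567, 0]) cube([191, 2778, 2420]);


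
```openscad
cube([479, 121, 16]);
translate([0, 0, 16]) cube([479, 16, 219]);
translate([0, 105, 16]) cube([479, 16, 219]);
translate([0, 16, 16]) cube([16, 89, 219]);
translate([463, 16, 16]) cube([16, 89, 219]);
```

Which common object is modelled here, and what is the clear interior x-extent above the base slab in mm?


An open box. The internal width is 447 mm.

A 479×121 base slab with four walls standing on it — an open box. The base is 479 mm wide and the walls are 16 mm thick, so the internal width is 479 − 2 × 16 = 447 mm.


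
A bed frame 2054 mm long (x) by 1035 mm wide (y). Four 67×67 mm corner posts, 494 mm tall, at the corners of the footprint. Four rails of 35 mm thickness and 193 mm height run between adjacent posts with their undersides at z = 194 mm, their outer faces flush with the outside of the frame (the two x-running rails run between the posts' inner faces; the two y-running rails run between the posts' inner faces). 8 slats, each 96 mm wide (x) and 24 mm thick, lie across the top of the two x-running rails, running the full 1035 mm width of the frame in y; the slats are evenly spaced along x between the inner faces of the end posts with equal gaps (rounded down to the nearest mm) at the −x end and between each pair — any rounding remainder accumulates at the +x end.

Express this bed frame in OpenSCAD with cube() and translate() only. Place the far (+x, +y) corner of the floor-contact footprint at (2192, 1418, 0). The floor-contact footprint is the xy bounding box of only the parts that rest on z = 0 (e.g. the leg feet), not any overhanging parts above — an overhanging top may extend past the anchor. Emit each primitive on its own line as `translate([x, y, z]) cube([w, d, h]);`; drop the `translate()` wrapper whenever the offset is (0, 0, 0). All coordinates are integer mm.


// slat z = rail_z + rail_h = 194 + 193 = 387
// slat gap = ⌊(1920 − 8·96) / 9⌋ = 128
translate([138, 383, 0]) cube([67, 67, 494]);
translate([138, 1351, 0]) cube([67, 67, 494]);
translate([2125, 383, 0]) cube([67, 67, 494]);
translate([2125, 1351, 0]) cube([67, 67, 494]);
translate([205, 383, 194]) cube([1920, 35, 193]);
translate([205, 1383, 194]) cube([1920, 35, 193]);
translate([138, 450, 194]) cube([35, 901, 193]);
translate([2157, 450, 194]) cube([35, 901, 193]);
translate([333, 383, 387]) cube([96, 1035, 24]);
translate([557, 383, 387]) cube([96, 1035, 24]);
translate([781, 383, 387]) cube([96, 1035, 24]);
translate([1005, 383, 387]) cube([96, 1035, 24]);
translate([1229, 383, 387]) cube([96, 1035, 24]);
translate([1453, 383, 387]) cube([96, 1035, 24]);
translate([1677, 383, 387]) cube([96, 1035, 24]);
translate([1901, 383, 387]) cube([96, 1035, 24]);


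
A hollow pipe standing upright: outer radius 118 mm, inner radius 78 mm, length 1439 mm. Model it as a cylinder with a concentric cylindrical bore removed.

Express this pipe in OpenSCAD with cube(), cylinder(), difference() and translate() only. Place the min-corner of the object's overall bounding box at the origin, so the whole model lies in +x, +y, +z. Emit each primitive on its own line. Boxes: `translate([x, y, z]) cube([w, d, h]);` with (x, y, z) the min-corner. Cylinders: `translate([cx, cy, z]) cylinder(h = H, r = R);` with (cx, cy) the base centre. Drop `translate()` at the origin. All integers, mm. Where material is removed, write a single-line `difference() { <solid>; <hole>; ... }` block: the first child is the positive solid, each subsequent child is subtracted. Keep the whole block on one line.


difference() { translate([118, 118, 0]) cylinder(h = 1439, r = 118); translate([118, 118, 0]) cylinder(h = 1439, r = 78); }


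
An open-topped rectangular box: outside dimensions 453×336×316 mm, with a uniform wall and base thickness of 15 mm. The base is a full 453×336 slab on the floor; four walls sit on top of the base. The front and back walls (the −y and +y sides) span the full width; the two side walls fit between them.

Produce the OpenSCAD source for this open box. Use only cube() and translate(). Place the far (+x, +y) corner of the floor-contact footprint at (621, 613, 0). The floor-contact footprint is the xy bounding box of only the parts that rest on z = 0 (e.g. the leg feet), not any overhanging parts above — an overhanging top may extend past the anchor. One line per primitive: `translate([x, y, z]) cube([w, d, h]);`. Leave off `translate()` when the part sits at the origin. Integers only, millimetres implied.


translate([168, 277, 0]) cube([453, 336, 15]);
translate([168, 277, 15]) cube([453, 15, 301]);
translate([168, 598, 15]) cube([453, 15, 301]);
translate([168, 292, 15]) cube([15, 306, 301]);
translate([606, 292, 15]) cube([15, 306, 301]);


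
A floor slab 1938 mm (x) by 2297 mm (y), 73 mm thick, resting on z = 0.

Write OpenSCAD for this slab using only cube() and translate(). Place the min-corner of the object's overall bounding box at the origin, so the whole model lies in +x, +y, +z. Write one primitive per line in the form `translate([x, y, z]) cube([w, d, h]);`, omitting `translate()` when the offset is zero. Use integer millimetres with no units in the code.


cube([1938, 2297, 73]);


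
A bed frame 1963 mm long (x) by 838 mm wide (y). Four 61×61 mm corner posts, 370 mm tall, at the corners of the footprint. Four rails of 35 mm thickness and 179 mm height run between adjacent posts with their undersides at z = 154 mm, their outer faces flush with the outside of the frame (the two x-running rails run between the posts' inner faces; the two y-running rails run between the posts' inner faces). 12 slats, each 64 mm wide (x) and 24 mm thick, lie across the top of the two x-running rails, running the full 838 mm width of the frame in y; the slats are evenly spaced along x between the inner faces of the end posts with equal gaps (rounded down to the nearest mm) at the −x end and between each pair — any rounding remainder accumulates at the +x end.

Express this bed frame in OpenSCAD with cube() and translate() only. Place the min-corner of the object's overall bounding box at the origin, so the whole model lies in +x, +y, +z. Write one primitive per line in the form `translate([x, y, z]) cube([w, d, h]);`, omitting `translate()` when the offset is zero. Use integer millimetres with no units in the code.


cube([61, 61, 370]);
translate([0, 777, 0]) cube([61, 61, 370]);
translate([1902, 0, 0]) cube([61, 61, 370]);
translate([1902, 777, 0]) cube([61, 61, 370]);
translate([61, 0, 154]) cube([1841, 35, 179]);
translate([61, 803, 154]) cube([1841, 35, 179]);
translate([0, 61, 154]) cube([35, 716, 179]);
translate([1928, 61, 154]) cube([35, 716, 179]);
translate([143, 0, 333]) cube([64, 838, 24]);
translate([289, 0, 333]) cube([64, 838, 24]);
translate([435, 0, 333]) cube([64, 838, 24]);
translate([581, 0, 333]) cube([64, 838, 24]);
translate([727, 0, 333]) cube([64, 838, 24]);
translate([873, 0, 333]) cube([64, 838, 24]);
translate([1019, 0, 333]) cube([64, 838, 24]);
translate([1165, 0, 333]) cube([64, 838, 24]);
translate([1311, 0, 333]) cube([64, 838, 24]);
translate([1457, 0, 333]) cube([64, 838, 24]);
translate([1603, 0, 333]) cube([64, 838, 24]);
translate([1749, 0, 333]) cube([64, 838, 24]);


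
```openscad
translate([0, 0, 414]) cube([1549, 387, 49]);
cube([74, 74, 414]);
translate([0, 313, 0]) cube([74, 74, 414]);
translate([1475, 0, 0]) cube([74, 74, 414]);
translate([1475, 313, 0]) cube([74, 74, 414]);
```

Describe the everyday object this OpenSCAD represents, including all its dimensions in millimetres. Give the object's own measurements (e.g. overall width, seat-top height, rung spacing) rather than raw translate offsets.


A bench: a 1549×387 mm seat slab, 49 mm thick, top at z = 463 mm, on four 74×74 mm square legs flush with the seat corners and standing on z = 0.


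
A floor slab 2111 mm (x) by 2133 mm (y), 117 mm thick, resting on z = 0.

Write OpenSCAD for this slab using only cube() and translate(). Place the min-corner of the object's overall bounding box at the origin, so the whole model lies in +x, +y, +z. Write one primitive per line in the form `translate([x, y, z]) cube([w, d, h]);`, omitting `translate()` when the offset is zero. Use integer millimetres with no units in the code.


cube([2111, 2133, 117]);


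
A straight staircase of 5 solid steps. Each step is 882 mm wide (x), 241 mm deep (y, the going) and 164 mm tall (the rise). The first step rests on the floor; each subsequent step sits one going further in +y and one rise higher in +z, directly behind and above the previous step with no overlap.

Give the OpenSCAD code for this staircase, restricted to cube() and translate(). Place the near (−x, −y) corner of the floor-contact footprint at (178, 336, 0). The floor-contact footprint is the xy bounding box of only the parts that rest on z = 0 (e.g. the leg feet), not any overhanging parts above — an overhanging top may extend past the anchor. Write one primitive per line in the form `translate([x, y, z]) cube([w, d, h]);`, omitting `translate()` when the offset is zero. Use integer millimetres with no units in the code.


translate([178, 336, 0]) cube([882, 241, 164]);
translate([178, 577, 164]) cube([882, 241, 164]);
translate([178, 818, 328]) cube([882, 241, 164]);
translate([178, 1059, 492]) cube([882, 241, 164]);
translate([178, 1300, 656]) cube([882, 241, 164]);


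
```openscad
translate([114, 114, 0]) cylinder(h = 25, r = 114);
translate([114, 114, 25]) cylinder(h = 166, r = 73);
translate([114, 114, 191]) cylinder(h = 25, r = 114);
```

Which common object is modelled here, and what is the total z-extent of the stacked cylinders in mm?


A spool. The overall height is 216 mm.

Three coaxial cylinders, large–small–large — a spool. Two 25 mm flanges and a 166 mm core give 25 + 166 + 25 = 216 mm.


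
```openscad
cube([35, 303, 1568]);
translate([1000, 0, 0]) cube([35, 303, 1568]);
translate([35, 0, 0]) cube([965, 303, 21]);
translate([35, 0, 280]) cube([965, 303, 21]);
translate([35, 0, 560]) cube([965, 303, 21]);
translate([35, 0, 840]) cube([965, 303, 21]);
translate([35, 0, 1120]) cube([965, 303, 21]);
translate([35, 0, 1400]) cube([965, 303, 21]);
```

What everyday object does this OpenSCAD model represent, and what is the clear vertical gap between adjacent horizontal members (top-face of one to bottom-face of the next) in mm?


A bookshelf. The clear shelf gap is 259 mm.

Two tall side panels with 6 horizontal boards between them — a bookshelf. The first two shelf undersides are at z = 0 and z = 280; with shelf thickness 21, the clear gap is 280 − 0 − 21 = 259 mm.


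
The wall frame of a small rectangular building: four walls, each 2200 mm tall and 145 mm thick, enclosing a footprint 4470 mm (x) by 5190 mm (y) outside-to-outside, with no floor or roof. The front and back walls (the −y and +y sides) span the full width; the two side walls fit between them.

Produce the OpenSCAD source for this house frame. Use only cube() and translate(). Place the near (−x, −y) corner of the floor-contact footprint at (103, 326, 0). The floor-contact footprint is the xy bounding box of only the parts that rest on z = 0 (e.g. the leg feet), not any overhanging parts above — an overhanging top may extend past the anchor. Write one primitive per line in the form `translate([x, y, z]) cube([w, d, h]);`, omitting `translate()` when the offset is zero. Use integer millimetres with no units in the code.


translate([103, 326, 0]) cube([4470, 145, 2200]);
translate([103, 5371, 0]) cube([4470, 145, 2200]);
translate([103, 471, 0]) cube([145, 4900, 2200]);
translate([4428, 471, 0]) cube([145, 4900, 2200]);


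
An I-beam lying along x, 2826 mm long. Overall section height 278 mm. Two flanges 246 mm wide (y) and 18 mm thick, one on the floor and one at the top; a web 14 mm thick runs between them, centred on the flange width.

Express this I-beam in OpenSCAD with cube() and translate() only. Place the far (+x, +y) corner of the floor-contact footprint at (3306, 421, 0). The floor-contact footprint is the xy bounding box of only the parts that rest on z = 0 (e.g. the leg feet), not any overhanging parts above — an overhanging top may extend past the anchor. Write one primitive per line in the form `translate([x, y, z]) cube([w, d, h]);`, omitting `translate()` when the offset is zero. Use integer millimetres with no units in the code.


translate([480, 175, 0]) cube([2826, 246, 18]);
translate([480, 291, 18]) cube([2826, 14, 242]);
translate([480, 175, 260]) cube([2826, 246, 18]);


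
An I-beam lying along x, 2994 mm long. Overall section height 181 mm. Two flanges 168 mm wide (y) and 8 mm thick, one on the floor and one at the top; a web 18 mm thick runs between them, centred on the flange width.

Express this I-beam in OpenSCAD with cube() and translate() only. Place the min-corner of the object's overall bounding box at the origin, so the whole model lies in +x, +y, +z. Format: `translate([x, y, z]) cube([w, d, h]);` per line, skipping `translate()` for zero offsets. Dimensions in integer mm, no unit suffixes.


cube([2994, 168, 8]);
translate([0, 75, 8]) cube([2994, 18, 165]);
translate([0, 0, 173]) cube([2994, 168, 8]);


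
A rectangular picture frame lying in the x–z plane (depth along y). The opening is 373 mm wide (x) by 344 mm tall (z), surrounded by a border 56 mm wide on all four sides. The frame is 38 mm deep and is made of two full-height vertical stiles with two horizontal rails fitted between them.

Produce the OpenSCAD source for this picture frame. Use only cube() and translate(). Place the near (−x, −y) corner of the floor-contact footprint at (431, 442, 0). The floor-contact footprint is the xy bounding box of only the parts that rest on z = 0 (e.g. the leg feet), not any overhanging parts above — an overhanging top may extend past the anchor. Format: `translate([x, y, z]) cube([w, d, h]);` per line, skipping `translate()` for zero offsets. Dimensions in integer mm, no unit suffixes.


translate([431, 442, 0]) cube([56, 38, 456]);
translate([860, 442, 0]) cube([56, 38, 456]);
translate([487, 442, 0]) cube([373, 38, 56]);
translate([487, 442, 400]) cube([373, 38, 56]);


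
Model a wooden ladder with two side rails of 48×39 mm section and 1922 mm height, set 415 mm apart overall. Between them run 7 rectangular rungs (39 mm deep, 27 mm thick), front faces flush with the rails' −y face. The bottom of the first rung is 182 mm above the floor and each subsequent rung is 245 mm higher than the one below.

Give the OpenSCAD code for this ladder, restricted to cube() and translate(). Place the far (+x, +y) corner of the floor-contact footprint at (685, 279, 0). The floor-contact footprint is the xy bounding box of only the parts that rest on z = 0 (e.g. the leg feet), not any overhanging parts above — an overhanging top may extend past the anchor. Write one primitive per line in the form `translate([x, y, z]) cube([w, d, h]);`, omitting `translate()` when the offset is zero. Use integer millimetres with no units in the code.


translate([270, 240, 0]) cube([48, 39, 1922]);
translate([637, 240, 0]) cube([48, 39, 1922]);
translate([318, 240, 182]) cube([319, 39, 27]);
translate([318, 240, 427]) cube([319, 39, 27]);
translate([318, 240, 672]) cube([319, 39, 27]);
translate([318, 240, 917]) cube([319, 39, 27]);
translate([318, 240, 1162]) cube([319, 39, 27]);
translate([318, 240, 1407]) cube([319, 39, 27]);
translate([318, 240, 1652]) cube([319, 39, 27]);


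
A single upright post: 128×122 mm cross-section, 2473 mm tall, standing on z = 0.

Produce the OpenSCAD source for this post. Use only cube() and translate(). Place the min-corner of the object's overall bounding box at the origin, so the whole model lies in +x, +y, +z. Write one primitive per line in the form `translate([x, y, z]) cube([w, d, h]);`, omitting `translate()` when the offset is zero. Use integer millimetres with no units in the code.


cube([128, 122, 2473]);


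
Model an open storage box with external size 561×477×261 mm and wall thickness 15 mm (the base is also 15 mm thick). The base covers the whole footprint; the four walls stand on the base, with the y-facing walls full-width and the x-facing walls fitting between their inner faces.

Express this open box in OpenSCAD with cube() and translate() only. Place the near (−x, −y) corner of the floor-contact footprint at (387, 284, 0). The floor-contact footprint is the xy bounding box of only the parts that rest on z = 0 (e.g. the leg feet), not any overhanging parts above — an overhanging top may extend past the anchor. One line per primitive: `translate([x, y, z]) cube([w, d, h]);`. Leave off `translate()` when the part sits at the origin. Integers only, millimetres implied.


translate([387, 284, 0]) cube([561, 477, 15]);
translate([387, 284, 15]) cube([561, 15, 246]);
translate([387, 746, 15]) cube([561, 15, 246]);
translate([387, 299, 15]) cube([15, 447, 246]);
translate([933, 299, 15]) cube([15, 447, 246]);


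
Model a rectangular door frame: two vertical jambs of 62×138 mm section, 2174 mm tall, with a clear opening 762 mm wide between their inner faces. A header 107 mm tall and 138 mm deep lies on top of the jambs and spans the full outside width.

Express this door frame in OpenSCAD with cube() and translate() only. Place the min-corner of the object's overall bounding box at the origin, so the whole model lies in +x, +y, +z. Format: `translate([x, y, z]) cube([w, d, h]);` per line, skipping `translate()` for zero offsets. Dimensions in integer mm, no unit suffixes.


cube([62, 138, 2174]);
translate([824, 0, 0]) cube([62, 138, 2174]);
translate([0, 0, 2174]) cube([886, 138, 107]);


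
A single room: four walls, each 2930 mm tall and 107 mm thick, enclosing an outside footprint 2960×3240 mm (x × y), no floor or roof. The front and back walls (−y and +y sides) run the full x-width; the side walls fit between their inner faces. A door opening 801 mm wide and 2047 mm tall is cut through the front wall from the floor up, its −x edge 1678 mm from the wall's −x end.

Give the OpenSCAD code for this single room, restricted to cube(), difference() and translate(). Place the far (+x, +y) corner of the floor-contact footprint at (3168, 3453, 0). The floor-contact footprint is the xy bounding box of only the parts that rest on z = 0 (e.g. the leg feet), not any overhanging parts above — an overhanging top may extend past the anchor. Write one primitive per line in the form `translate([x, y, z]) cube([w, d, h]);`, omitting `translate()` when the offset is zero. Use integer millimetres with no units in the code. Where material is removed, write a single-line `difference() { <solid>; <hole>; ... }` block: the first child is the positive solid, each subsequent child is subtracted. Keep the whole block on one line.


difference() { translate([208, 213, 0]) cube([2960, 107, 2930]); translate([1886, 213, 0]) cube([801, 107, 2047]); }
translate([208, 3346, 0]) cube([2960, 107, 2930]);
translate([208, 320, 0]) cube([107, 3026, 2930]);
translate([3061, 320, 0]) cube([107, 3026, 2930]);


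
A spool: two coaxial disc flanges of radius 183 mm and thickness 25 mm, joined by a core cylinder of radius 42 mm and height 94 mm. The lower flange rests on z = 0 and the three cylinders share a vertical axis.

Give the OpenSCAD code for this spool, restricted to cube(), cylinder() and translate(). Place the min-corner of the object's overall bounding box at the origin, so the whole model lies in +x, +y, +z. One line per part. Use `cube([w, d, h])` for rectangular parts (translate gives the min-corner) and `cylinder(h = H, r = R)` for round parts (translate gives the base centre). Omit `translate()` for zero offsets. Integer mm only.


translate([183, 183, 0]) cylinder(h = 25, r = 183);
translate([183, 183, 25]) cylinder(h = 94, r = 42);
translate([183, 183, 119]) cylinder(h = 25, r = 183);


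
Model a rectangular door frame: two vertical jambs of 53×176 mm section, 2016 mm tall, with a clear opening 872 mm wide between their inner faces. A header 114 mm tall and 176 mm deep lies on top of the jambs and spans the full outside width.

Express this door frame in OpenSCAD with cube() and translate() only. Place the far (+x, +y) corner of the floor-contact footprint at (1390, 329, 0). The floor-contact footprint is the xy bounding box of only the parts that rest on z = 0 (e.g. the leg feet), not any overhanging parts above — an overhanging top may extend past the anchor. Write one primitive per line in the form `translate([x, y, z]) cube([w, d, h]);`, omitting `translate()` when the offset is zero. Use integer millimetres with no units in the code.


translate([412, 153, 0]) cube([53, 176, 2016]);
translate([1337, 153, 0]) cube([53, 176, 2016]);
translate([412, 153, 2016]) cube([978, 176, 114]);


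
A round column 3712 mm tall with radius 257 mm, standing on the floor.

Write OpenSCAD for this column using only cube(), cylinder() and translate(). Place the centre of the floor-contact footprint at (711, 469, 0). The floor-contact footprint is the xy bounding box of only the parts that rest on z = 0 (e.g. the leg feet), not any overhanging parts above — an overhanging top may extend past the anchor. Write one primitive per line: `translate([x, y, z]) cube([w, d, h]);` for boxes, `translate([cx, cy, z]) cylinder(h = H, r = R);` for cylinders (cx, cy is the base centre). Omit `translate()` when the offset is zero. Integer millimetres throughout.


translate([711, 469, 0]) cylinder(h = 3712, r = 257);


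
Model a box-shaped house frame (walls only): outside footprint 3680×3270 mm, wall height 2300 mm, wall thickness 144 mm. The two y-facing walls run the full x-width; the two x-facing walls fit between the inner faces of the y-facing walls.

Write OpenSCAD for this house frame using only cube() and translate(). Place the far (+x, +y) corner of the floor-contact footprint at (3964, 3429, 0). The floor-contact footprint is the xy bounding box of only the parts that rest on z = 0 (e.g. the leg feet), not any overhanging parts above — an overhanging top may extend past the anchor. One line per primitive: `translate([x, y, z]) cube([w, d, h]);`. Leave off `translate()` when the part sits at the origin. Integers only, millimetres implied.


translate([284, 159, 0]) cube([3680, 144, 2300]);
translate([284, 3285, 0]) cube([3680, 144, 2300]);
translate([284, 303, 0]) cube([144, 2982, 2300]);
translate([3820, 303, 0]) cube([144, 2982, 2300]);


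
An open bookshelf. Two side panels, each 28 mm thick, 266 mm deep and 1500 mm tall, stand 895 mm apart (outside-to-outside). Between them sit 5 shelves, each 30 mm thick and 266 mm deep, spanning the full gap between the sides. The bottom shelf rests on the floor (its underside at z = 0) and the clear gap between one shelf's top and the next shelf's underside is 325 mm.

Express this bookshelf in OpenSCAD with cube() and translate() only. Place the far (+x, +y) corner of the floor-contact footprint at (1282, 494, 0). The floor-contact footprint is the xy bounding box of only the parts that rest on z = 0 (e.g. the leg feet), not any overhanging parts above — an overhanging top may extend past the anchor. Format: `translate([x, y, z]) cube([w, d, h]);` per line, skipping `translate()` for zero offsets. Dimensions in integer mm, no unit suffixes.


translate([387, 228, 0]) cube([28, 266, 1500]);
translate([1254, 228, 0]) cube([28, 266, 1500]);
translate([415, 228, 0]) cube([839, 266, 30]);
translate([415, 228, 355]) cube([839, 266, 30]);
translate([415, 228, 710]) cube([839, 266, 30]);
translate([415, 228, 1065]) cube([839, 266, 30]);
translate([415, 228, 1420]) cube([839, 266, 30]);


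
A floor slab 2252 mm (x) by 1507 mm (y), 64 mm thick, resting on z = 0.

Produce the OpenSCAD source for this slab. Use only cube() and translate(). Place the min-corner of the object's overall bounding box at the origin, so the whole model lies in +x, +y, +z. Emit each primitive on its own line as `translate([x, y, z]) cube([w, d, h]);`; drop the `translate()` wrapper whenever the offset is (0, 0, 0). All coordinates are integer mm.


cube([2252, 1507, 64]);


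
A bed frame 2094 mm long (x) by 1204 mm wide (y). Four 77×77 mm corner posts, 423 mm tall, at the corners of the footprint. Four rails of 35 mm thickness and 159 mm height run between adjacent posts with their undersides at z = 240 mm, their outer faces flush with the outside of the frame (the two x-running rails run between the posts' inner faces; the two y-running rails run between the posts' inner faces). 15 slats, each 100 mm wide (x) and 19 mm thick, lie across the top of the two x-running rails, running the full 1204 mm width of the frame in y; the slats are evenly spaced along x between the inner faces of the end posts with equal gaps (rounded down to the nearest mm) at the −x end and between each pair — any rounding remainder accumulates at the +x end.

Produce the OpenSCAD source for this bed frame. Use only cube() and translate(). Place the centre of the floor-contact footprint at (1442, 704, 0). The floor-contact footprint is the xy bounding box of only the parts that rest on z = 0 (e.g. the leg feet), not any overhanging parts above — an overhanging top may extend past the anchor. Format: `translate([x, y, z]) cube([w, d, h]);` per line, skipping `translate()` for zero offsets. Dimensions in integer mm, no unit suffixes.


translate([395, 102, 0]) cube([77, 77, 423]);
translate([395, 1229, 0]) cube([77, 77, 423]);
translate([2412, 102, 0]) cube([77, 77, 423]);
translate([2412, 1229, 0]) cube([77, 77, 423]);
translate([472, 102, 240]) cube([1940, 35, 159]);
translate([472, 1271, 240]) cube([1940, 35, 159]);
translate([395, 179, 240]) cube([35, 1050, 159]);
translate([2454, 179, 240]) cube([35, 1050, 159]);
translate([499, 102, 399]) cube([100, 1204, 19]);
translate([626, 102, 399]) cube([100, 1204, 19]);
translate([753, 102, 399]) cube([100, 1204, 19]);
translate([880, 102, 399]) cube([100, 1204, 19]);
translate([1007, 102, 399]) cube([100, 1204, 19]);
translate([1134, 102, 399]) cube([100, 1204, 19]);
translate([1261, 102, 399]) cube([100, 1204, 19]);
translate([1388, 102, 399]) cube([100, 1204, 19]);
translate([1515, 102, 399]) cube([100, 1204, 19]);
translate([1642, 102, 399]) cube([100, 1204, 19]);
translate([1769, 102, 399]) cube([100, 1204, 19]);
translate([1896, 102, 399]) cube([100, 1204, 19]);
translate([2023, 102, 399]) cube([100, 1204, 19]);
translate([2150, 102, 399]) cube([100, 1204, 19]);
translate([2277, 102, 399]) cube([100, 1204, 19]);


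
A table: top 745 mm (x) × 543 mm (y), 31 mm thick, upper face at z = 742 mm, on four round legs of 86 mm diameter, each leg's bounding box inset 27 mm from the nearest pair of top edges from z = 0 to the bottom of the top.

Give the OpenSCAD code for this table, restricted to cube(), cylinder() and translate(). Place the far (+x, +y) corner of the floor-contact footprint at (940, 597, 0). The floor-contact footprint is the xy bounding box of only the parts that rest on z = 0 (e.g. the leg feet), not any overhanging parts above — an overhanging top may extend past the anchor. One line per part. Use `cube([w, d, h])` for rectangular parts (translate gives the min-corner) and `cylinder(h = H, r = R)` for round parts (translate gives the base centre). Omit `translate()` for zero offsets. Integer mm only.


translate([222, 81, 711]) cube([745, 543, 31]);
translate([292, 151, 0]) cylinder(h = 711, r = 43);
translate([897, 151, 0]) cylinder(h = 711, r = 43);
translate([292, 554, 0]) cylinder(h = 711, r = 43);
translate([897, 554, 0]) cylinder(h = 711, r = 43);


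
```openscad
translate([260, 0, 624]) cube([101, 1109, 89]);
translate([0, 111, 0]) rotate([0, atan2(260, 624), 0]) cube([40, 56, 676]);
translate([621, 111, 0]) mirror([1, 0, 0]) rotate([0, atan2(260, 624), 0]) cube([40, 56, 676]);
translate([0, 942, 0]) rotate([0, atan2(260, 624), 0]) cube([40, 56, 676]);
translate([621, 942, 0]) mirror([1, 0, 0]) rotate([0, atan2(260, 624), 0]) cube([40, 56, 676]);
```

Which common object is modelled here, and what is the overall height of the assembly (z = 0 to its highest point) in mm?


A sawhorse. The overall height is 713 mm.

A beam across two mirrored pairs of raked legs — a sawhorse. The beam's underside is at z = 624 (matching the legs' vertical rise in atan2(260, 624)) and the beam is 89 mm tall, so its top is at 624 + 89 = 713 mm. The raked legs top out at the beam's underside, so that is the highest point.


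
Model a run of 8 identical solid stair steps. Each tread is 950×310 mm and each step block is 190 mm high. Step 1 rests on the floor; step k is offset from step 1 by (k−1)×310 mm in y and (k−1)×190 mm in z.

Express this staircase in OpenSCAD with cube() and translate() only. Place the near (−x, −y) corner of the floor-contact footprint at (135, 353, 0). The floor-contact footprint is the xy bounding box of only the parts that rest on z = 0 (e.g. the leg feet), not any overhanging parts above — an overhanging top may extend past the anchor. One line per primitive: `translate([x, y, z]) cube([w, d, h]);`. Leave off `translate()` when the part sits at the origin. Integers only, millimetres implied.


translate([135, 353, 0]) cube([950, 310, 190]);
translate([135, 663, 190]) cube([950, 310, 190]);
translate([135, 973, 380]) cube([950, 310, 190]);
translate([135, 1283, 570]) cube([950, 310, 190]);
translate([135, 1593, 760]) cube([950, 310, 190]);
translate([135, 1903, 950]) cube([950, 310, 190]);
translate([135, 2213, 1140]) cube([950, 310, 190]);
translate([135, 2523, 1330]) cube([950, 310, 190]);


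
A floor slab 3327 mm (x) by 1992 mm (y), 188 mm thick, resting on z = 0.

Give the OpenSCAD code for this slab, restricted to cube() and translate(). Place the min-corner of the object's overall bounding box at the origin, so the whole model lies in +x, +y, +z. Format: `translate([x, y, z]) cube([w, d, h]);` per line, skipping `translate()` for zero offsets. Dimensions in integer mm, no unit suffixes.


cube([3327, 1992, 188]);


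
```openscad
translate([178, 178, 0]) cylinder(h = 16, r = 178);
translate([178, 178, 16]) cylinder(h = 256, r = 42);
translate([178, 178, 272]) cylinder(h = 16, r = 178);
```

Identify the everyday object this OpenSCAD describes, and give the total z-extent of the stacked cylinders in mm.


A spool. The overall height is 288 mm.

Three coaxial cylinders, large–small–large — a spool. Two 16 mm flanges and a 256 mm core give 16 + 256 + 16 = 288 mm.


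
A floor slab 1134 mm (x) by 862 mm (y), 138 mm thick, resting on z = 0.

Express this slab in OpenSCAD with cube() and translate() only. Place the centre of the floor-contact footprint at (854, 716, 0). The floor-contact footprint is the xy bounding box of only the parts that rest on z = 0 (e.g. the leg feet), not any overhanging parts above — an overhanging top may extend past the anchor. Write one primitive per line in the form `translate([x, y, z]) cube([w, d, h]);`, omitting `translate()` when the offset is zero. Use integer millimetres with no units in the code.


translate([287, 285, 0]) cube([1134, 862, 138]);


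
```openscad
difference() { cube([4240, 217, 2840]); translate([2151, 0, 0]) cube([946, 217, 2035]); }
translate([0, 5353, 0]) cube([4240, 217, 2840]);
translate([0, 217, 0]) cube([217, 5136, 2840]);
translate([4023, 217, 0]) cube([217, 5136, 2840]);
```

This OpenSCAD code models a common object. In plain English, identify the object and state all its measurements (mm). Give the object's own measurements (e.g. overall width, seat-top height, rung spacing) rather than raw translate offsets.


A single room: four walls, each 2840 mm tall and 217 mm thick, enclosing an outside footprint 4240×5570 mm (x × y), no floor or roof. The front and back walls (−y and +y sides) run the full x-width; the side walls fit between their inner faces. A door opening 946 mm wide and 2035 mm tall is cut through the front wall from the floor up, its −x edge 2151 mm from the wall's −x end.


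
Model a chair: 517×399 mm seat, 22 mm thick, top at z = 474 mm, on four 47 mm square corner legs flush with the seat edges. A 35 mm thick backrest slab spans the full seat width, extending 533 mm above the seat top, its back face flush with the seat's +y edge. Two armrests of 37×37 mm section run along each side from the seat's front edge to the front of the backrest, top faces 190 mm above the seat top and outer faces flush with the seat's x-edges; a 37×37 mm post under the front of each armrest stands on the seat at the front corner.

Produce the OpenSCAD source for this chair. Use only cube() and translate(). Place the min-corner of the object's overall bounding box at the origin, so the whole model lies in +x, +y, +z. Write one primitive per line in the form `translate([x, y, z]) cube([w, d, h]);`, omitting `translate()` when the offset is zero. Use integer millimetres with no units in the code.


// leg_h = 474 - 22 = 452
// arm post h = 190 - 37 = 153
translate([0, 0, 452]) cube([517, 399, 22]);
cube([47, 47, 452]);
translate([470, 0, 0]) cube([47, 47, 452]);
translate([0, 352, 0]) cube([47, 47, 452]);
translate([470, 352, 0]) cube([47, 47, 452]);
translate([0, 364, 474]) cube([517, 35, 533]);
translate([0, 0, 627]) cube([37, 364, 37]);
translate([480, 0, 627]) cube([37, 364, 37]);
translate([0, 0, 474]) cube([37, 37, 153]);
translate([480, 0, 474]) cube([37, 37, 153]);
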